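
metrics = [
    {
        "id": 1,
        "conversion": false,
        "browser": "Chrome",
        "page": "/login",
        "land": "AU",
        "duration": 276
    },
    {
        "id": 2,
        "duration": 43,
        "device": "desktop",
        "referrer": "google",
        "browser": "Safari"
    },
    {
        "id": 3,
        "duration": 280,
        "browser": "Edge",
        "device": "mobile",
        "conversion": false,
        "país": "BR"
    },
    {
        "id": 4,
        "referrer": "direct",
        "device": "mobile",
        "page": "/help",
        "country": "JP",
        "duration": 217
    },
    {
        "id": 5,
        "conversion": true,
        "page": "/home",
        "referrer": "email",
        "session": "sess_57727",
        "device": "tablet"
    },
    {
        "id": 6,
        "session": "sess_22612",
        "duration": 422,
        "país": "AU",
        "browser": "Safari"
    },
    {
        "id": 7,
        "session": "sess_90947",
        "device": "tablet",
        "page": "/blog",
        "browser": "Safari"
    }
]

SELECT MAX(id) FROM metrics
7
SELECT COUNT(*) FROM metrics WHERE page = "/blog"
1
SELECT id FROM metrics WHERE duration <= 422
[1, 2, 3, 4, 6]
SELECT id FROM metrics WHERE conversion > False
[5]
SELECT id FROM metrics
[1, 2, 3, 4, 5, 6, 7]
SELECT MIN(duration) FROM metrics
43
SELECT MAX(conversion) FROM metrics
True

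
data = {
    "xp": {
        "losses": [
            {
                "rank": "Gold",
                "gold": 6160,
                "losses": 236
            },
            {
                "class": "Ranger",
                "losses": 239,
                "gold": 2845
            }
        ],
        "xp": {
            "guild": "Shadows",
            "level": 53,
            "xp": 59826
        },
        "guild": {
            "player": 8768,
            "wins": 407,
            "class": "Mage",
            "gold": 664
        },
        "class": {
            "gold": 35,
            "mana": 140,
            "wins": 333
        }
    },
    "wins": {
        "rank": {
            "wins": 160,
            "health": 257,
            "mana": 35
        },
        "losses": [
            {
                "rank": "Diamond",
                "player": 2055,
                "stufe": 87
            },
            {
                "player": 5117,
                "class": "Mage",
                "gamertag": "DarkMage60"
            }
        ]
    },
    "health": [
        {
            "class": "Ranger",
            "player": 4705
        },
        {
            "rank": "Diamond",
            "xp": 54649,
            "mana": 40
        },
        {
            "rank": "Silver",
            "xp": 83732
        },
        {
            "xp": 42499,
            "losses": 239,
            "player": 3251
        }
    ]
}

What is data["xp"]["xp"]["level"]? 53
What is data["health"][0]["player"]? 4705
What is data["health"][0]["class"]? "Ranger"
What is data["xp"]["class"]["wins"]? 333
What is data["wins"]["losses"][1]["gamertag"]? "DarkMage60"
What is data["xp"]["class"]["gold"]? 35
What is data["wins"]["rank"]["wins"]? 160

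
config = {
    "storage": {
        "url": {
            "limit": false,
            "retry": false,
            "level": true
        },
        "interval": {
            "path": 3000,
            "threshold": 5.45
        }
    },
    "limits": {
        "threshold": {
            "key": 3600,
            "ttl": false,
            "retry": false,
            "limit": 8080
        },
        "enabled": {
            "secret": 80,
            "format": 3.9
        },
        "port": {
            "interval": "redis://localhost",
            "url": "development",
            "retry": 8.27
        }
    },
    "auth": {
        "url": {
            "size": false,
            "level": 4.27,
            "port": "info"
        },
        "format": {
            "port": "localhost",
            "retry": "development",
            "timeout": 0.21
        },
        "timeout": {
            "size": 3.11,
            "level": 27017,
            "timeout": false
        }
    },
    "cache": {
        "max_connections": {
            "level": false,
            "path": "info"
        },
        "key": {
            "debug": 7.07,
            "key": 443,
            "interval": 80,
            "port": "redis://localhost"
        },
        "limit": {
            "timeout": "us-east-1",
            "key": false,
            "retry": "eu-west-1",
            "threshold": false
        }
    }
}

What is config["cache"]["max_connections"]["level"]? False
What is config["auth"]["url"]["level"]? 4.27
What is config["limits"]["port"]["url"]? "development"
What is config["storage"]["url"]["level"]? True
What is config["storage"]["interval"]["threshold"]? 5.45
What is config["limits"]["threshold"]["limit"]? 8080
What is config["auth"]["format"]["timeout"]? 0.21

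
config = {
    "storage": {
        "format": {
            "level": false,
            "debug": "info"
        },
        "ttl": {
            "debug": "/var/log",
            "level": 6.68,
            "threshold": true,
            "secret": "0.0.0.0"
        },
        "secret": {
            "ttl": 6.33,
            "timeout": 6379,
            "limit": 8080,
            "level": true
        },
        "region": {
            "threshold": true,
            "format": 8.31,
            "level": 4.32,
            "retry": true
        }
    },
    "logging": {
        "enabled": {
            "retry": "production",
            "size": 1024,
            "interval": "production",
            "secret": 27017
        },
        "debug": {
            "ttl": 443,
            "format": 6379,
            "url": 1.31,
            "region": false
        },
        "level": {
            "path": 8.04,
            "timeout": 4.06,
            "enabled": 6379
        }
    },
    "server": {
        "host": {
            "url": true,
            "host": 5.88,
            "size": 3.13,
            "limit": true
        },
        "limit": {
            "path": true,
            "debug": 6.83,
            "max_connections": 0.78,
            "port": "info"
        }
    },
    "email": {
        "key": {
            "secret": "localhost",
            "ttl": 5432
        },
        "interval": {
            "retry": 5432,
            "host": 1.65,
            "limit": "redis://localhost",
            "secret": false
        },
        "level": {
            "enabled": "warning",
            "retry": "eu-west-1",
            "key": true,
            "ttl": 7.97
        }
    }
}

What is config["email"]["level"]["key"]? True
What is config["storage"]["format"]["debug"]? "info"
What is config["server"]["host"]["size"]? 3.13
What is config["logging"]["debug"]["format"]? 6379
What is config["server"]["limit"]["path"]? True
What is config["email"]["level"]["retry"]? "eu-west-1"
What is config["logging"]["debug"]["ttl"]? 443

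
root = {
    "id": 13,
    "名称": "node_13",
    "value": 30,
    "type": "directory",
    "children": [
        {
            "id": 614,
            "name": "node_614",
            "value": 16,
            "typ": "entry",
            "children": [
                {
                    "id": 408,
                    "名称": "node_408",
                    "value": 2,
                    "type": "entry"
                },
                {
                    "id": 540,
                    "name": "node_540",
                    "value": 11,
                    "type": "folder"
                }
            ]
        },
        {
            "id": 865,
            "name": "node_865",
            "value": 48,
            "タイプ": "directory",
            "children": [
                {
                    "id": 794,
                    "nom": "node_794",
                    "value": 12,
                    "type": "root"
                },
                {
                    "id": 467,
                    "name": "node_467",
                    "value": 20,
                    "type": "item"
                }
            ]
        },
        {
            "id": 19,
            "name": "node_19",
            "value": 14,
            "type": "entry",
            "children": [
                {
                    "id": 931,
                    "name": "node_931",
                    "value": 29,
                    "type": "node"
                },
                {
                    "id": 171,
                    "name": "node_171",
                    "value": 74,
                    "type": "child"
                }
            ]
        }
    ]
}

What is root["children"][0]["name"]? "node_614"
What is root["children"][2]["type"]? "entry"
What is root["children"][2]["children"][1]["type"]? "child"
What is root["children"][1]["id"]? 865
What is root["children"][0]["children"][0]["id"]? 408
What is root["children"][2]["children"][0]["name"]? "node_931"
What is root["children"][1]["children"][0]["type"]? "root"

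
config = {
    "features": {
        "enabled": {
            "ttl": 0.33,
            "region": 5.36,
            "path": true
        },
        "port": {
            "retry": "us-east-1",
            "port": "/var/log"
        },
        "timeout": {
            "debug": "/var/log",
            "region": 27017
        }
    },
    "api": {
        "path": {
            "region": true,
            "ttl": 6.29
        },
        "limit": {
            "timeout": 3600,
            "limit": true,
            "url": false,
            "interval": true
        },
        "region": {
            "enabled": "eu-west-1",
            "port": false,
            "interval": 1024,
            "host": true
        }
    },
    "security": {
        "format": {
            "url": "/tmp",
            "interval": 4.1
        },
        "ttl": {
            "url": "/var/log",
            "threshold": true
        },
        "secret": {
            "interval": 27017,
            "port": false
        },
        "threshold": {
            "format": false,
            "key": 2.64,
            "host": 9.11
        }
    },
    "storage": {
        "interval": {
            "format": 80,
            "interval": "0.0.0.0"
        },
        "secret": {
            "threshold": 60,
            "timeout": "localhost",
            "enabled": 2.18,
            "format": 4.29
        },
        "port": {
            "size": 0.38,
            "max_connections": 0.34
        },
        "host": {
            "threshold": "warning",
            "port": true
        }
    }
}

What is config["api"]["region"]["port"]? False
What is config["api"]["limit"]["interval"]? True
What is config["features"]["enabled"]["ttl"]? 0.33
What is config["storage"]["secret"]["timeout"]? "localhost"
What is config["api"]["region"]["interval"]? 1024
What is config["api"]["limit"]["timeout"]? 3600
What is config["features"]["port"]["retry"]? "us-east-1"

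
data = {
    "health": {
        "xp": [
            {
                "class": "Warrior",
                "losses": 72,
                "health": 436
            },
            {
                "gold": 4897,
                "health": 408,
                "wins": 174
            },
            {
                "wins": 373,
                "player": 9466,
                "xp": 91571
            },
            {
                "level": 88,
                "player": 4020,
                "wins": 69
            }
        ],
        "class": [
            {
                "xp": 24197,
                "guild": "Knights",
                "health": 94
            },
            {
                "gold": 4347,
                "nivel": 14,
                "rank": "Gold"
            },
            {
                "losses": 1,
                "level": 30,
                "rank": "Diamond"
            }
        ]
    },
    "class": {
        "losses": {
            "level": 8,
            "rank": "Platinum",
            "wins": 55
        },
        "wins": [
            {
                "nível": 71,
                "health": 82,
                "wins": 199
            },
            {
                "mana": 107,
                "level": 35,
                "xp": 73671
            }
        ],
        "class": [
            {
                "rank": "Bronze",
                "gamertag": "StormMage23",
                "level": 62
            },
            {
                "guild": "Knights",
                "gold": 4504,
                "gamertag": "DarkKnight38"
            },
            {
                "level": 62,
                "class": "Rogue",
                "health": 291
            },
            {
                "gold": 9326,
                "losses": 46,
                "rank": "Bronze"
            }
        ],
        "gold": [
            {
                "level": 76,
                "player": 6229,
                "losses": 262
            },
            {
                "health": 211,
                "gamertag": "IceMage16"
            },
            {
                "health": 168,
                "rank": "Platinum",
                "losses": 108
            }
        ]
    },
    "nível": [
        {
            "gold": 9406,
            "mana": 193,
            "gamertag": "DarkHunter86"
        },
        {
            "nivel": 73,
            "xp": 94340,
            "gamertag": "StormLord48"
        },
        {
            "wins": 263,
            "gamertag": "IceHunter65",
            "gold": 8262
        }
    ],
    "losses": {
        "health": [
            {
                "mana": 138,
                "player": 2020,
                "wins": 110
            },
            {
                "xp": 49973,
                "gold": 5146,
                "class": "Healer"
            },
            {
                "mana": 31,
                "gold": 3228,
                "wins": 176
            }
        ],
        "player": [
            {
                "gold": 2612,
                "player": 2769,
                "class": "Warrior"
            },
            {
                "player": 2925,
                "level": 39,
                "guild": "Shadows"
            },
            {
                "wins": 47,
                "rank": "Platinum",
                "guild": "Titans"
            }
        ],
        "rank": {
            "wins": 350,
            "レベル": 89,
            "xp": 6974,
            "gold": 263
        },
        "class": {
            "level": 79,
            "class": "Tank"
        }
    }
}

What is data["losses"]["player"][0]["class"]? "Warrior"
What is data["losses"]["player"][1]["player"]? 2925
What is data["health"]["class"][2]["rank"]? "Diamond"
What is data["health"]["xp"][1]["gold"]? 4897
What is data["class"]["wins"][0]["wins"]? 199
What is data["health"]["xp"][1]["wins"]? 174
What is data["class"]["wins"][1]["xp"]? 73671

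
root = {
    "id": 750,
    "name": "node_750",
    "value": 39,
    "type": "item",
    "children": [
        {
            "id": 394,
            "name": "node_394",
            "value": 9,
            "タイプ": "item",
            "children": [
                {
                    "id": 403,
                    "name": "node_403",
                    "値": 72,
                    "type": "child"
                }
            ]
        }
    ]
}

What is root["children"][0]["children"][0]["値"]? 72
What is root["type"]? "item"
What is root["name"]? "node_750"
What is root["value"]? 39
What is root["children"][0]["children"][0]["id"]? 403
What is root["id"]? 750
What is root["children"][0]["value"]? 9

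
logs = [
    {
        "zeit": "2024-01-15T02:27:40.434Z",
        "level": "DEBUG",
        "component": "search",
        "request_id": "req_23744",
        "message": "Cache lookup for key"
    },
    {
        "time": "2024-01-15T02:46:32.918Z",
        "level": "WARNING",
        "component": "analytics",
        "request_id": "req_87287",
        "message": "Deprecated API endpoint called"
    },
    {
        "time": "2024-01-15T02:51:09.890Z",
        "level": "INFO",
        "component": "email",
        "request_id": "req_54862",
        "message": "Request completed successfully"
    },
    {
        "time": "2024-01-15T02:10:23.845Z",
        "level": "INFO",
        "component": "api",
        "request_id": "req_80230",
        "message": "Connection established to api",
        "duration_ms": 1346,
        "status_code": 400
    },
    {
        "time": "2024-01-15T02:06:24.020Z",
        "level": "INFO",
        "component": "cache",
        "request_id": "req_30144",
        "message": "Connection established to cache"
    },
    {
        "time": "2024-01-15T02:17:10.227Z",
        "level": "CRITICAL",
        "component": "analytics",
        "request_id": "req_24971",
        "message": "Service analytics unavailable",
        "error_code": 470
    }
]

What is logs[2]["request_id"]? "req_54862"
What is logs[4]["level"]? "INFO"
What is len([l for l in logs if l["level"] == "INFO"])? 3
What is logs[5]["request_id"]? "req_24971"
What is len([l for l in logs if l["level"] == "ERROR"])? 0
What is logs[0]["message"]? "Cache lookup for key"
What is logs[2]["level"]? "INFO"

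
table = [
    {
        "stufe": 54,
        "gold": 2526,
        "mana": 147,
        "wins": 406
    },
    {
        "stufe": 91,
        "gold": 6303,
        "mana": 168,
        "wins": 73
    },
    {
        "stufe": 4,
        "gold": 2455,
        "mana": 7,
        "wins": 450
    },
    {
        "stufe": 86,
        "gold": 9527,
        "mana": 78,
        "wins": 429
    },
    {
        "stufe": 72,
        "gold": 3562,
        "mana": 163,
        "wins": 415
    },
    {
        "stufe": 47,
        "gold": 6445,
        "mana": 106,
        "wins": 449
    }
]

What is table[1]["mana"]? 168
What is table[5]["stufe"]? 47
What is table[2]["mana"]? 7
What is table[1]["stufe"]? 91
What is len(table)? 6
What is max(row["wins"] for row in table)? 450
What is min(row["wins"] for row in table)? 73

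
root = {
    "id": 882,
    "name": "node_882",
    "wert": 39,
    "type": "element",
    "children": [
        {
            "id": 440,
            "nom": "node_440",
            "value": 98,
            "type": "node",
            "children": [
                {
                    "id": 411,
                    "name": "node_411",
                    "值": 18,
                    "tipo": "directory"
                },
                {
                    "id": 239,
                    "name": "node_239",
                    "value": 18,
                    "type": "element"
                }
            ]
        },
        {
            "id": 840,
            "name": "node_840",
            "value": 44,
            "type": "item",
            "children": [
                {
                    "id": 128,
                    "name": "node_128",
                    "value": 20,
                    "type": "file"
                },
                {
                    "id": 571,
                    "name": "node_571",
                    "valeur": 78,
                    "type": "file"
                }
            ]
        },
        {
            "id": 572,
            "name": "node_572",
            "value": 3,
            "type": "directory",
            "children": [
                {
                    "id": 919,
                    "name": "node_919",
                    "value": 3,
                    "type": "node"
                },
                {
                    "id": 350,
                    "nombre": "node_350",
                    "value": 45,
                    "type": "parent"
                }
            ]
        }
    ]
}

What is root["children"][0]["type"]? "node"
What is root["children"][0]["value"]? 98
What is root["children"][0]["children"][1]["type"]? "element"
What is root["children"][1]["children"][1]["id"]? 571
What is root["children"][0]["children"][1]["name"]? "node_239"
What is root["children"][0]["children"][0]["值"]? 18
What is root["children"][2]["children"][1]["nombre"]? "node_350"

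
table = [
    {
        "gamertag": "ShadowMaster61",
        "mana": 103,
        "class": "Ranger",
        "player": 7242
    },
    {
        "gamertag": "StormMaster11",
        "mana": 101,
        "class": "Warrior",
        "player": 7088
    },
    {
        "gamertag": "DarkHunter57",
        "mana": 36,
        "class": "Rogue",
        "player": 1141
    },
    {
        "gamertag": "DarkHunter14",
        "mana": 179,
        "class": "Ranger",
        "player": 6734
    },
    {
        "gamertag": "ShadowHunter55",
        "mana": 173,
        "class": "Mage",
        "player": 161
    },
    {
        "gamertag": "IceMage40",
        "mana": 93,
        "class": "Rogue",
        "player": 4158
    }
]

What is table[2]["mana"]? 36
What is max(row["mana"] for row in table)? 179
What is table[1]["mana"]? 101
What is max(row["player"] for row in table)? 7242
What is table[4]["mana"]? 173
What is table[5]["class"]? "Rogue"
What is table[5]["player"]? 4158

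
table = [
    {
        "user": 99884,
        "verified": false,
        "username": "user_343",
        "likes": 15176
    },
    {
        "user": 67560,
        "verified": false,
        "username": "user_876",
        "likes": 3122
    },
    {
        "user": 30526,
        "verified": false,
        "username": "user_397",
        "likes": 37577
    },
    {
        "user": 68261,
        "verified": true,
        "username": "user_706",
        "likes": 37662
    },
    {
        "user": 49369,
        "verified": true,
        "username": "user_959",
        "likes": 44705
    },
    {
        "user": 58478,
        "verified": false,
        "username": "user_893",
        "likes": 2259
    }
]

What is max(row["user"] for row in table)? 99884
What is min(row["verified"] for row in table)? False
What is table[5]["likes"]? 2259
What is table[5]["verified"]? False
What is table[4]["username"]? "user_959"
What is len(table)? 6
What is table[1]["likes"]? 3122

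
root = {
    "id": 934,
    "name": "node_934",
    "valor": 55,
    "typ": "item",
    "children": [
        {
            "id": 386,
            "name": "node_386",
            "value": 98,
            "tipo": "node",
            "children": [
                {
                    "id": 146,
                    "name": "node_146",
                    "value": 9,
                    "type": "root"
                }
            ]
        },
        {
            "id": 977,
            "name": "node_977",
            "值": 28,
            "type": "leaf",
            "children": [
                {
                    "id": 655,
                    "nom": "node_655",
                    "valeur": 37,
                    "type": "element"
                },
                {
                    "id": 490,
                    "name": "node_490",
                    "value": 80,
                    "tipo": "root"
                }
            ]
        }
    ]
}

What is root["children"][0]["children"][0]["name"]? "node_146"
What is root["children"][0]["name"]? "node_386"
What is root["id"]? 934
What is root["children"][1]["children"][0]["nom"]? "node_655"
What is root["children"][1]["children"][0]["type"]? "element"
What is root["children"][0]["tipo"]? "node"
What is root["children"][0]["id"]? 386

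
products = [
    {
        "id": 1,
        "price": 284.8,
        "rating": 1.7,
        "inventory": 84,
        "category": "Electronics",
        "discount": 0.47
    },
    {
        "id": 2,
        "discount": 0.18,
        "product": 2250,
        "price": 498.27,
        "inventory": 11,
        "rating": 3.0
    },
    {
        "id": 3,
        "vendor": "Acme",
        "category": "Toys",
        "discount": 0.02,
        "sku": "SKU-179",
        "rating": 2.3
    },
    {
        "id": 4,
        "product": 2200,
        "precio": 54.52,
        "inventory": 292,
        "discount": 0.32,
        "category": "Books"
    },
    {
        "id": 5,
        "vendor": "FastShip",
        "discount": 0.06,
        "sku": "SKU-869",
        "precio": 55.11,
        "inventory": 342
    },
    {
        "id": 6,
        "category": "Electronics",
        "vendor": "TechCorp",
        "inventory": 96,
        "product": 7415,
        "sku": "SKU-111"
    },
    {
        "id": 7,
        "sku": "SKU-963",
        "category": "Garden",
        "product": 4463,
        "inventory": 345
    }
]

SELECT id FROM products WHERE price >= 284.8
[1, 2]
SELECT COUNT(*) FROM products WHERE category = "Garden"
1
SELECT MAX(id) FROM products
7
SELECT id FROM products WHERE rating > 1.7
[2, 3]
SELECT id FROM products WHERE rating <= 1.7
[1]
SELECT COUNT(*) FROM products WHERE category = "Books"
1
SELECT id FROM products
[1, 2, 3, 4, 5, 6, 7]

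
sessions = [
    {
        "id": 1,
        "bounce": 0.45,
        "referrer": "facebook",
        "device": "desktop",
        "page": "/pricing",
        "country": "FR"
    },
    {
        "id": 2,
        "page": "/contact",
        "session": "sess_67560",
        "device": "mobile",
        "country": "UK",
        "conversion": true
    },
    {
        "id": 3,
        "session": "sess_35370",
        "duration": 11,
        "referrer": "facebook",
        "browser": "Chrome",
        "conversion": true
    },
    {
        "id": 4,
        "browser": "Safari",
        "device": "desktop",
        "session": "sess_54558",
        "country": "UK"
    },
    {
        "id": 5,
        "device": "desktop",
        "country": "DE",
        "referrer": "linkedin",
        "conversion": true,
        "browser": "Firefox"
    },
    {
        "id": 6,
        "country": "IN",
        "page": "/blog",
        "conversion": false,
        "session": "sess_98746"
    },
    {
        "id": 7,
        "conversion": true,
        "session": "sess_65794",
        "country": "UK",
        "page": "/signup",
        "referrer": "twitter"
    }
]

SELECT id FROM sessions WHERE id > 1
[2, 3, 4, 5, 6, 7]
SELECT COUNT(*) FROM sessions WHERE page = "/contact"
1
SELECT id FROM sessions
[1, 2, 3, 4, 5, 6, 7]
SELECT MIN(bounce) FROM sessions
0.45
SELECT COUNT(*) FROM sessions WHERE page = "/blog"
1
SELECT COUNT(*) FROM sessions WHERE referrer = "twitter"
1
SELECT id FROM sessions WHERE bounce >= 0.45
[1]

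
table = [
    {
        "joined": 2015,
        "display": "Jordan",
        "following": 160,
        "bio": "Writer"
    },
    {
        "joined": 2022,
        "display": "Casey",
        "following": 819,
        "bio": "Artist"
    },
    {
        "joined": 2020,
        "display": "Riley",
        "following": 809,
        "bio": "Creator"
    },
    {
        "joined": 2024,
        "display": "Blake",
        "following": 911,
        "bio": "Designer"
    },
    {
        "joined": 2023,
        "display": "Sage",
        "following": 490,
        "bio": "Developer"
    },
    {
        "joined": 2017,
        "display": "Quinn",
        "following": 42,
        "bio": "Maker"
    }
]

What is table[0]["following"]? 160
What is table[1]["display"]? "Casey"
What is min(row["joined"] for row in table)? 2015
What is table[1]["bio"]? "Artist"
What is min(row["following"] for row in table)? 42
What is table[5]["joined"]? 2017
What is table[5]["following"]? 42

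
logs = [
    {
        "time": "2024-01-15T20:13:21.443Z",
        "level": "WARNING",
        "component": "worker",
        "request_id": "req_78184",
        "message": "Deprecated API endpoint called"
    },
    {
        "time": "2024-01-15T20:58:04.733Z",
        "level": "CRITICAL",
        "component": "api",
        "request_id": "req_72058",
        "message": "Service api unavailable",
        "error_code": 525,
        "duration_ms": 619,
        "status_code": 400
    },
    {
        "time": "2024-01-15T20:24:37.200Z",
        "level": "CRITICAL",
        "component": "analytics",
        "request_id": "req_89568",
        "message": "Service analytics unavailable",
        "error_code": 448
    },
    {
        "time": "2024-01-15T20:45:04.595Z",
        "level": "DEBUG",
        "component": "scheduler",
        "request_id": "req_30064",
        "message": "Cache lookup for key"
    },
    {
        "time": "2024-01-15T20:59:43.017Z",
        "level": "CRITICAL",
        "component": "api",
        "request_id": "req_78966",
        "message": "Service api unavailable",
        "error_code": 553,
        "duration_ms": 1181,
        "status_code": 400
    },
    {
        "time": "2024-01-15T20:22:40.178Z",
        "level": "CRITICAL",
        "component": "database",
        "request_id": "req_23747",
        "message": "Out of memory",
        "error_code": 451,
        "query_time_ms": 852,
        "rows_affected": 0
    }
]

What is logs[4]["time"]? "2024-01-15T20:59:43.017Z"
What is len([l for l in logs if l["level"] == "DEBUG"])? 1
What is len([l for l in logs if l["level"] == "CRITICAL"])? 4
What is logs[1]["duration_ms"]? 619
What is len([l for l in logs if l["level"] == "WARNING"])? 1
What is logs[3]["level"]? "DEBUG"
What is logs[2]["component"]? "analytics"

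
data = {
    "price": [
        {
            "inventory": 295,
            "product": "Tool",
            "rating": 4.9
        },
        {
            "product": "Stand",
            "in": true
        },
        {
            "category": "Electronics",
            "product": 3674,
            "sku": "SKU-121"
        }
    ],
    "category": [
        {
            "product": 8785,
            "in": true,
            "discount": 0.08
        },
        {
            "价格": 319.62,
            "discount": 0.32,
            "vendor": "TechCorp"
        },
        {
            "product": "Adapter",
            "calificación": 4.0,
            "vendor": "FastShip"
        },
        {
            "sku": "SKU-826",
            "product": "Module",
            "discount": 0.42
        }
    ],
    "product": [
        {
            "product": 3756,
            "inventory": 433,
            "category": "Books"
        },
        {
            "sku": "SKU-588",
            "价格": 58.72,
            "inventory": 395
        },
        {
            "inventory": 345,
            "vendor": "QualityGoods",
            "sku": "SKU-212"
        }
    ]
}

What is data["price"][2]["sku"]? "SKU-121"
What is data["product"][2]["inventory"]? 345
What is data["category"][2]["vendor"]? "FastShip"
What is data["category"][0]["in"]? True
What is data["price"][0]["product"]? "Tool"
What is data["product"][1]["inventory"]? 395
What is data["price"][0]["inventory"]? 295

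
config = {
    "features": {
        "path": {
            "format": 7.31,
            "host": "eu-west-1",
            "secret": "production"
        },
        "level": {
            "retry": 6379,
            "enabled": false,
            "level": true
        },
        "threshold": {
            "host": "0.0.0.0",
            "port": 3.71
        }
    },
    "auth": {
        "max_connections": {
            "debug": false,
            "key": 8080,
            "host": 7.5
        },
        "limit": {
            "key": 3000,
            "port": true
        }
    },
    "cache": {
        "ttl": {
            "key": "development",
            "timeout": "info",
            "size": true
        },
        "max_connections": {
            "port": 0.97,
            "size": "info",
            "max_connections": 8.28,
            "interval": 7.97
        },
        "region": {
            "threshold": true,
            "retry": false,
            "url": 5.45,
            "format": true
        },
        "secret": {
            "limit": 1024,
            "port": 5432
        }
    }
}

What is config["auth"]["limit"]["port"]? True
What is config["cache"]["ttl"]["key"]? "development"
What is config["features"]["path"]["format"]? 7.31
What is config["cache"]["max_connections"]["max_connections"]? 8.28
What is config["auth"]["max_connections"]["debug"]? False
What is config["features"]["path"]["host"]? "eu-west-1"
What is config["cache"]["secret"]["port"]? 5432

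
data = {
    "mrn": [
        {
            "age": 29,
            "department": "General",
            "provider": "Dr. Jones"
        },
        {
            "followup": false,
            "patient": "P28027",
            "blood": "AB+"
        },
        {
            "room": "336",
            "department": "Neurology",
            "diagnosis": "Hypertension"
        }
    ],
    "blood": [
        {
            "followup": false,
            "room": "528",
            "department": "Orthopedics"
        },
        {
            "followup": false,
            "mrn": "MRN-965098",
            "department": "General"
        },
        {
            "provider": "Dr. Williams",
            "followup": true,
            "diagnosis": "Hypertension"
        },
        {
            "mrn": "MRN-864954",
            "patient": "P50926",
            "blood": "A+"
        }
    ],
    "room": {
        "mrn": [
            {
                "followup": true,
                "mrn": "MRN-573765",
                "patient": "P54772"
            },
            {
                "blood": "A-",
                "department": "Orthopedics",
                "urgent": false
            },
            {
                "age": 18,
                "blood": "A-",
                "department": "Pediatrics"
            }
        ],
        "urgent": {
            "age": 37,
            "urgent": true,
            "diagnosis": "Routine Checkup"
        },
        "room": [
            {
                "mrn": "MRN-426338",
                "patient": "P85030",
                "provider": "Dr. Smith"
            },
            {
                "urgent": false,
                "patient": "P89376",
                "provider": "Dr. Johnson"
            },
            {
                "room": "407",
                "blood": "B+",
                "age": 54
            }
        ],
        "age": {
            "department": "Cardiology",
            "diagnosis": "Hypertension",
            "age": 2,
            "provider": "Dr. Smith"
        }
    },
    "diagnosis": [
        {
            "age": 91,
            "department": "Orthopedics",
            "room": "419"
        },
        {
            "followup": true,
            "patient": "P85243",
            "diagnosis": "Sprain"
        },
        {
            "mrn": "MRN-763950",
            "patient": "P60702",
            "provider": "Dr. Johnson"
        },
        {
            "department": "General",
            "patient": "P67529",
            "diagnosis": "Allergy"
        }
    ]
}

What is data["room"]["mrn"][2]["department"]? "Pediatrics"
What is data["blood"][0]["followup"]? False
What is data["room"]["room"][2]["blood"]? "B+"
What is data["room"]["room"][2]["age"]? 54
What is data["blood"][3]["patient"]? "P50926"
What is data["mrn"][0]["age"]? 29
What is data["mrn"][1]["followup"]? False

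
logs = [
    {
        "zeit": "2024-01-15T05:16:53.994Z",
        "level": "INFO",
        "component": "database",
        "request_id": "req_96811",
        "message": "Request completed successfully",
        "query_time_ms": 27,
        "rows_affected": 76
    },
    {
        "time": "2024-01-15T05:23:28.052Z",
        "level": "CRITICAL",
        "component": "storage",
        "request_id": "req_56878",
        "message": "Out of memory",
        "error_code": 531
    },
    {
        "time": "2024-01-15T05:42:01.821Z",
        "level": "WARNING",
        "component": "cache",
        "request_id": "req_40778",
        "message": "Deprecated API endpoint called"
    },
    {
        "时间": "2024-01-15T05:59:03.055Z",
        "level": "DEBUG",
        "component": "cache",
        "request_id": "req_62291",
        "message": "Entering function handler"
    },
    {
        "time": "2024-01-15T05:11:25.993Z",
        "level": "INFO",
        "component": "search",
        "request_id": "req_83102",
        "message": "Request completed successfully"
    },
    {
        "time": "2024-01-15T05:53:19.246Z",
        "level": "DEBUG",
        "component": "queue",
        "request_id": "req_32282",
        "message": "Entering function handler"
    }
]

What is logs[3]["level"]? "DEBUG"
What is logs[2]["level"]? "WARNING"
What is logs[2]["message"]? "Deprecated API endpoint called"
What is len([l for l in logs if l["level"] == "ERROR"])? 0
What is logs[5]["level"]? "DEBUG"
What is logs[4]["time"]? "2024-01-15T05:11:25.993Z"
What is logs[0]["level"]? "INFO"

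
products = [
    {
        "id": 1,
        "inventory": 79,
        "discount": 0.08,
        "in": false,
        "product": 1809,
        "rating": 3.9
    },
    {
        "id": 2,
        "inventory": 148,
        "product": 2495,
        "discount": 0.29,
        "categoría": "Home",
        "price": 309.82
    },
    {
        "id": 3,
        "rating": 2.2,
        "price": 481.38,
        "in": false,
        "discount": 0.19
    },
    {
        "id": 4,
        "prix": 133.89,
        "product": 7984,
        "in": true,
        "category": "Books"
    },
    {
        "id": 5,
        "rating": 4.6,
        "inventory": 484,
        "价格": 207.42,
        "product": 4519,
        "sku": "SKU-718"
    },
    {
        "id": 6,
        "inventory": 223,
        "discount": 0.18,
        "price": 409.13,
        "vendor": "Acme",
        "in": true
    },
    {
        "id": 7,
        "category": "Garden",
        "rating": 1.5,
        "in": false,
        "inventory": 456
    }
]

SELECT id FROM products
[1, 2, 3, 4, 5, 6, 7]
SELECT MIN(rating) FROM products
1.5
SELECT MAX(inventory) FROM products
484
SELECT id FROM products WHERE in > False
[4, 6]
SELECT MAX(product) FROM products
7984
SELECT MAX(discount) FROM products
0.29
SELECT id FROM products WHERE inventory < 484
[1, 2, 6, 7]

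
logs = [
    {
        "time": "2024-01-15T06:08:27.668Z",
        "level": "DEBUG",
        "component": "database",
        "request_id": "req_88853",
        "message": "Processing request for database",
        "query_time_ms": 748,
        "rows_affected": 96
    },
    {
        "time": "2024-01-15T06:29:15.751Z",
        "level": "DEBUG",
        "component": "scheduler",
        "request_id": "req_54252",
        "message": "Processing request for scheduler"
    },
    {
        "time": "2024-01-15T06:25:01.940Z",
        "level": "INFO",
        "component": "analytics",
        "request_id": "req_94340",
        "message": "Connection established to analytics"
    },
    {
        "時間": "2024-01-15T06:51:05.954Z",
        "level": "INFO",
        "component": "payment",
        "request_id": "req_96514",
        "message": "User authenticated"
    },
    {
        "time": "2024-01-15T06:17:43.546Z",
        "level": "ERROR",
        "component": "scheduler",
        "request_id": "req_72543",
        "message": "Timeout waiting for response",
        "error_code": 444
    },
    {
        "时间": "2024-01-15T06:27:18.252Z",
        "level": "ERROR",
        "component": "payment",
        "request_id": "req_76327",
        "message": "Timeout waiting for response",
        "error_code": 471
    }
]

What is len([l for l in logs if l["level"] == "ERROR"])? 2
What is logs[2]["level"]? "INFO"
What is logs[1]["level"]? "DEBUG"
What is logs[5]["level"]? "ERROR"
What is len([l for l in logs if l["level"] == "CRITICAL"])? 0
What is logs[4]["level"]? "ERROR"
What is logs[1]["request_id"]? "req_54252"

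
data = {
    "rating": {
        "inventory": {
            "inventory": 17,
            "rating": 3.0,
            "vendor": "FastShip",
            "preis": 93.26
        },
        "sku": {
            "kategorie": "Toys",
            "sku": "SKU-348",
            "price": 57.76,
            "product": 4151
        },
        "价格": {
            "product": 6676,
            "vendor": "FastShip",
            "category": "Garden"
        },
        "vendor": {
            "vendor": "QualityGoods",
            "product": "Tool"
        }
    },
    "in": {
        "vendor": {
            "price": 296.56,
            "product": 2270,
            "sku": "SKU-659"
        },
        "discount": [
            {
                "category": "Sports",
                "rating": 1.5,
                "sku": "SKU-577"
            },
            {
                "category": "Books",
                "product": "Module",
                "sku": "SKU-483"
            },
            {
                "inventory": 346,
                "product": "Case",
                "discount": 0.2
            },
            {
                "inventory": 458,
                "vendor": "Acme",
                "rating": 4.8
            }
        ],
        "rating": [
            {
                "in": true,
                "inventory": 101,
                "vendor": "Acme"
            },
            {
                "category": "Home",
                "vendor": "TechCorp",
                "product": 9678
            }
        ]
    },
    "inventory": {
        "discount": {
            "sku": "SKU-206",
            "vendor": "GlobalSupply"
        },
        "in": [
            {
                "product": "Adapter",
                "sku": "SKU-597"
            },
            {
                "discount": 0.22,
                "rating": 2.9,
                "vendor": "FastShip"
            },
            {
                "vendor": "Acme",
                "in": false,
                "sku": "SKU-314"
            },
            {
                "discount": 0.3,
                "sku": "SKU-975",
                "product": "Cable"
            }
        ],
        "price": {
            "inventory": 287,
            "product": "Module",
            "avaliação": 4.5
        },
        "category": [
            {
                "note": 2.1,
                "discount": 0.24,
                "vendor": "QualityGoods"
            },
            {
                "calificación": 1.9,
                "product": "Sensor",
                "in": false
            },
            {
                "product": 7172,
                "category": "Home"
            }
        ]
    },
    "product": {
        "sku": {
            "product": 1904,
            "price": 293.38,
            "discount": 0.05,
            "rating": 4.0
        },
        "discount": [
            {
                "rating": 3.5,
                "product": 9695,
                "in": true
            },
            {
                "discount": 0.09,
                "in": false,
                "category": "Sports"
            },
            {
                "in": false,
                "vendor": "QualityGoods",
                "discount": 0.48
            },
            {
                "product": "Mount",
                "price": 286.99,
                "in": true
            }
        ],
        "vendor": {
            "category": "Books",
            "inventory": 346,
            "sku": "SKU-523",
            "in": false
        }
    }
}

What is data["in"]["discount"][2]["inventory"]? 346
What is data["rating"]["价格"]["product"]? 6676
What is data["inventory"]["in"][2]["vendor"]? "Acme"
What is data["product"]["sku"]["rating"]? 4.0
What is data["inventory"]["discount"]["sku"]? "SKU-206"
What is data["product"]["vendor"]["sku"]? "SKU-523"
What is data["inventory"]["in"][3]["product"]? "Cable"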